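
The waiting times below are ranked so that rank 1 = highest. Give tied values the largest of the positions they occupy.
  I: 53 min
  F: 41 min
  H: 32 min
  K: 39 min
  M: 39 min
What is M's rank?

Sorted (descending): 53, 41, 39, 39, 32
The 2 values of 39 occupy positions 3–4 → each gets rank 4.
M has value 39 min → rank 4.

4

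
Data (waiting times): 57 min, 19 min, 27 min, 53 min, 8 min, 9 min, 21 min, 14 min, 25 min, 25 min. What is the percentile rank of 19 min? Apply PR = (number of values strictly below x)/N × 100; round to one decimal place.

N = 10.
Strictly below 19: 3. Equal to 19: 1.
PR = 3/10 × 100 = 30.0

30.0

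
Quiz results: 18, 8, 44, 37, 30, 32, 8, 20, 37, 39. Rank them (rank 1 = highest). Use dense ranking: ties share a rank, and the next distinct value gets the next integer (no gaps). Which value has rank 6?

20

Sorted (descending): 44, 39, 37, 37, 32, 30, 20, 18, 8, 8
The 2 values of 37 share dense rank 3.
The 2 values of 8 share dense rank 8.
Remaining distinct values take the next consecutive integers.
Rank 6 → value 20.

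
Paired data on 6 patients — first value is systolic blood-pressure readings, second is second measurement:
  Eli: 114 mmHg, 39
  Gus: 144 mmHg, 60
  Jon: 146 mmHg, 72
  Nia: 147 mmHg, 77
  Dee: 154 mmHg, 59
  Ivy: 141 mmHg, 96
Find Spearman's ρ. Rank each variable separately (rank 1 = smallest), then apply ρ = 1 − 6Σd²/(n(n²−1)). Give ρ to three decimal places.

Ranks of variable 1: 1, 3, 4, 5, 6, 2
Ranks of variable 2: 1, 3, 4, 5, 2, 6
d = r₁ − r₂: 0, 0, 0, 0, 4, -4
d²: 0, 0, 0, 0, 16, 16; Σd² = 32
ρ = 1 − 6·32/(6·35) = 1 − 192/210 = 0.086

0.086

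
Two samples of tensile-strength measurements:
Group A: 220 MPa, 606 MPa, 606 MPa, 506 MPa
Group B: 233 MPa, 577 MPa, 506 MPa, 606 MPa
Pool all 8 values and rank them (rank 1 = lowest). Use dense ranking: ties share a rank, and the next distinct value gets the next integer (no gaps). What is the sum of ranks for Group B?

Sorted (ascending): 220, 233, 506, 506, 577, 606, 606, 606
The 2 values of 506 share dense rank 3.
The 3 values of 606 share dense rank 5.
Remaining distinct values take the next consecutive integers.
Group B values → pooled ranks: 233→2, 577→4, 506→3, 606→5
Rank sum = 2 + 4 + 3 + 5 = 14

14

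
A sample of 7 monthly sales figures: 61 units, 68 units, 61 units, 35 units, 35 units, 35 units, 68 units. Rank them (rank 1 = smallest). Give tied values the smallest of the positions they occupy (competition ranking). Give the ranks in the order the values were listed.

4, 6, 4, 1, 1, 1, 6

Sorted (ascending): 35, 35, 35, 61, 61, 68, 68
The 3 values of 35 occupy positions 1–3 → each gets rank 1.
The 2 values of 61 occupy positions 4–5 → each gets rank 4.
The 2 values of 68 occupy positions 6–7 → each gets rank 6.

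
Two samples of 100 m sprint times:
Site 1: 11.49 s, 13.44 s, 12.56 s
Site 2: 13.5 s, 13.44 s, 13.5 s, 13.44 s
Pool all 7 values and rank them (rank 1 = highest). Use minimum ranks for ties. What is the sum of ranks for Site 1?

16

Sorted (descending): 13.5, 13.5, 13.44, 13.44, 13.44, 12.56, 11.49
The 2 values of 13.5 occupy positions 1–2 → each gets rank 1.
The 3 values of 13.44 occupy positions 3–5 → each gets rank 3.
Site 1 values → pooled ranks: 11.49→7, 13.44→3, 12.56→6
Rank sum = 7 + 3 + 6 = 16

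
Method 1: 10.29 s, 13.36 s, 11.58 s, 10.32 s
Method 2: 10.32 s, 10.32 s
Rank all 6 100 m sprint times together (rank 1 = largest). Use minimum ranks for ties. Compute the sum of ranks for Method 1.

12

Sorted (descending): 13.36, 11.58, 10.32, 10.32, 10.32, 10.29
The 3 values of 10.32 occupy positions 3–5 → each gets rank 3.
Method 1 values → pooled ranks: 10.29→6, 13.36→1, 11.58→2, 10.32→3
Rank sum = 6 + 1 + 2 + 3 = 12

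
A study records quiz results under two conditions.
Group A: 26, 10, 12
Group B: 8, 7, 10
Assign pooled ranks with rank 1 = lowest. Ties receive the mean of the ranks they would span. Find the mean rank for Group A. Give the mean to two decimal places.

4.83

Sorted (ascending): 7, 8, 10, 10, 12, 26
The 2 values of 10 occupy positions 3–4 → average rank (3+4)/2 = 3.5.
Group A values → pooled ranks: 26→6, 10→3.5, 12→5
Mean rank = (6 + 3.5 + 5) / 3 = 4.83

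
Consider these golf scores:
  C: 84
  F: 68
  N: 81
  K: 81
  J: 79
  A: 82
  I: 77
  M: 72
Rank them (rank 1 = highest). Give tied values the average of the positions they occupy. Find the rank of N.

Sorted (descending): 84, 82, 81, 81, 79, 77, 72, 68
The 2 values of 81 occupy positions 3–4 → average rank (3+4)/2 = 3.5.
N has value 81 → rank 3.5.

3.5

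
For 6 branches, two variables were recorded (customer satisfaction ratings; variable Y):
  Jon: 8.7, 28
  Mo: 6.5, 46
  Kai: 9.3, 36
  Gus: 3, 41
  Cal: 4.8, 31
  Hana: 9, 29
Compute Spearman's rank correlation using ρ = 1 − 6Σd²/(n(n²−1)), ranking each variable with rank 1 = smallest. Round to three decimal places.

-0.371

Ranks of variable 1: 4, 3, 6, 1, 2, 5
Ranks of variable 2: 1, 6, 4, 5, 3, 2
d = r₁ − r₂: 3, -3, 2, -4, -1, 3
d²: 9, 9, 4, 16, 1, 9; Σd² = 48
ρ = 1 − 6·48/(6·35) = 1 − 288/210 = -0.371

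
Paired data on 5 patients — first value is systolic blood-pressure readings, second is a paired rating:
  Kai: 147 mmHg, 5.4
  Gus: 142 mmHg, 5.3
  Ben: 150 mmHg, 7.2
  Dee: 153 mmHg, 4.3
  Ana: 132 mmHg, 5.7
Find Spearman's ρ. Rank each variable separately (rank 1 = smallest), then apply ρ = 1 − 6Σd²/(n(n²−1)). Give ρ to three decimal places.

-0.300

Ranks of variable 1: 3, 2, 4, 5, 1
Ranks of variable 2: 3, 2, 5, 1, 4
d = r₁ − r₂: 0, 0, -1, 4, -3
d²: 0, 0, 1, 16, 9; Σd² = 26
ρ = 1 − 6·26/(5·24) = 1 − 156/120 = -0.300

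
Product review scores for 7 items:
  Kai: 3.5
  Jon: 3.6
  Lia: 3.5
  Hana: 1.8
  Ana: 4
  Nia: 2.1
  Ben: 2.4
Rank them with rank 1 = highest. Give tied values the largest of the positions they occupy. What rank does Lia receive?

4

Sorted (descending): 4, 3.6, 3.5, 3.5, 2.4, 2.1, 1.8
The 2 values of 3.5 occupy positions 3–4 → each gets rank 4.
Lia has value 3.5 → rank 4.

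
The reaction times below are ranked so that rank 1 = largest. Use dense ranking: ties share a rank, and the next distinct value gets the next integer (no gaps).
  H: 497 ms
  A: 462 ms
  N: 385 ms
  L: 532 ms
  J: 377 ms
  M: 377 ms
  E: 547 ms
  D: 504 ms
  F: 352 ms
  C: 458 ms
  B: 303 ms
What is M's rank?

8

Sorted (descending): 547, 532, 504, 497, 462, 458, 385, 377, 377, 352, 303
The 2 values of 377 share dense rank 8.
Remaining distinct values take the next consecutive integers.
M has value 377 ms → rank 8.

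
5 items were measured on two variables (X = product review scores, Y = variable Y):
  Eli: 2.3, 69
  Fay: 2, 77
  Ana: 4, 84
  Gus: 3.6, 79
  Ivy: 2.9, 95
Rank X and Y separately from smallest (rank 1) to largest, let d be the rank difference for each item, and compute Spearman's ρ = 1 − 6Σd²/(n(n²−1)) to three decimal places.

0.600

Ranks of variable 1: 2, 1, 5, 4, 3
Ranks of variable 2: 1, 2, 4, 3, 5
d = r₁ − r₂: 1, -1, 1, 1, -2
d²: 1, 1, 1, 1, 4; Σd² = 8
ρ = 1 − 6·8/(5·24) = 1 − 48/120 = 0.600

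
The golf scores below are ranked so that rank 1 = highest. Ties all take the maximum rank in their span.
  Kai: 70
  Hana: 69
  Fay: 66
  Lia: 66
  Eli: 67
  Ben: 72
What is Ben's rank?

Sorted (descending): 72, 70, 69, 67, 66, 66
The 2 values of 66 occupy positions 5–6 → each gets rank 6.
Ben has value 72 → rank 1.

1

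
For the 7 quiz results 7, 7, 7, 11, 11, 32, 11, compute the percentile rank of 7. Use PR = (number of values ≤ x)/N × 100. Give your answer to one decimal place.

N = 7.
Strictly below 7: 0. Equal to 7: 3.
PR = 3/7 × 100 = 42.9

42.9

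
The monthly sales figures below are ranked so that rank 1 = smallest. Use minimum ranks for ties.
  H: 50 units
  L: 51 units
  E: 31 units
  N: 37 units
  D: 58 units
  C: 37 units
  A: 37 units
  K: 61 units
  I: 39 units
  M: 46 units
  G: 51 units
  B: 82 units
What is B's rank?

12

Sorted (ascending): 31, 37, 37, 37, 39, 46, 50, 51, 51, 58, 61, 82
The 3 values of 37 occupy positions 2–4 → each gets rank 2.
The 2 values of 51 occupy positions 8–9 → each gets rank 8.
B has value 82 units → rank 12.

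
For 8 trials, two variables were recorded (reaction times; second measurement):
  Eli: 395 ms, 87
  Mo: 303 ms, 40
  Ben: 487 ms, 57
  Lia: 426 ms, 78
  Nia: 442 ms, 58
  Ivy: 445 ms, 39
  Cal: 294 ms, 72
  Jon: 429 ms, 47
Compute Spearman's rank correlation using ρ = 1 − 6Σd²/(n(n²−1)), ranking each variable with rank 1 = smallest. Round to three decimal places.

Ranks of variable 1: 3, 2, 8, 4, 6, 7, 1, 5
Ranks of variable 2: 8, 2, 4, 7, 5, 1, 6, 3
d = r₁ − r₂: -5, 0, 4, -3, 1, 6, -5, 2
d²: 25, 0, 16, 9, 1, 36, 25, 4; Σd² = 116
ρ = 1 − 6·116/(8·63) = 1 − 696/504 = -0.381

-0.381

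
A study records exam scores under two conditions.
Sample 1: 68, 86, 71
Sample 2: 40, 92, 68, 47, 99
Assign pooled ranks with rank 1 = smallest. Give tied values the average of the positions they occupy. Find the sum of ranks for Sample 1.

Sorted (ascending): 40, 47, 68, 68, 71, 86, 92, 99
The 2 values of 68 occupy positions 3–4 → average rank (3+4)/2 = 3.5.
Sample 1 values → pooled ranks: 68→3.5, 86→6, 71→5
Rank sum = 3.5 + 6 + 5 = 14.5

14.5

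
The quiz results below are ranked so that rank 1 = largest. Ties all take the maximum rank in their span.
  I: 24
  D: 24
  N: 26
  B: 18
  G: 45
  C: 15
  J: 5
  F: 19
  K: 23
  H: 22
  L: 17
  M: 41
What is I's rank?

5

Sorted (descending): 45, 41, 26, 24, 24, 23, 22, 19, 18, 17, 15, 5
The 2 values of 24 occupy positions 4–5 → each gets rank 5.
I has value 24 → rank 5.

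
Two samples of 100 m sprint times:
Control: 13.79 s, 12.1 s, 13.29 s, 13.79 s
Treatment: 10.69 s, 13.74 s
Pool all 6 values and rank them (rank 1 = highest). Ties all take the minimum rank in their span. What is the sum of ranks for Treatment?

Sorted (descending): 13.79, 13.79, 13.74, 13.29, 12.1, 10.69
The 2 values of 13.79 occupy positions 1–2 → each gets rank 1.
Treatment values → pooled ranks: 10.69→6, 13.74→3
Rank sum = 6 + 3 = 9

9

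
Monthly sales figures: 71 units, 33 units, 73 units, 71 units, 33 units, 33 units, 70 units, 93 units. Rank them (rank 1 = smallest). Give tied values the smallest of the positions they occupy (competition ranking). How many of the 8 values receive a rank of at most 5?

6

Sorted (ascending): 33, 33, 33, 70, 71, 71, 73, 93
The 3 values of 33 occupy positions 1–3 → each gets rank 1.
The 2 values of 71 occupy positions 5–6 → each gets rank 5.
Ranks ≤ 5: {1, 1, 1, 4, 5, 5} → 6 values.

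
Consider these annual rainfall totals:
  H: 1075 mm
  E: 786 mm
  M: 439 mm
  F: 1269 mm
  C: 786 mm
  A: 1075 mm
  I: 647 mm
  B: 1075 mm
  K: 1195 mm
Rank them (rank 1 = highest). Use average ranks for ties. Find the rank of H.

Sorted (descending): 1269, 1195, 1075, 1075, 1075, 786, 786, 647, 439
The 3 values of 1075 occupy positions 3–5 → average rank 4.
The 2 values of 786 occupy positions 6–7 → average rank (6+7)/2 = 6.5.
H has value 1075 mm → rank 4.

4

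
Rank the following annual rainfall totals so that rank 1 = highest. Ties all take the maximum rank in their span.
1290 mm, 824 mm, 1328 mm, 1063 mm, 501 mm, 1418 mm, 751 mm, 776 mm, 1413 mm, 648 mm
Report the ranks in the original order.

4, 6, 3, 5, 10, 1, 8, 7, 2, 9

Sorted (descending): 1418, 1413, 1328, 1290, 1063, 824, 776, 751, 648, 501
No ties — each value takes its position as its rank.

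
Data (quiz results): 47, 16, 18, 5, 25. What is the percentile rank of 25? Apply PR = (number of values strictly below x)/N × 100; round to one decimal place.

60.0

N = 5.
Strictly below 25: 3. Equal to 25: 1.
PR = 3/5 × 100 = 60.0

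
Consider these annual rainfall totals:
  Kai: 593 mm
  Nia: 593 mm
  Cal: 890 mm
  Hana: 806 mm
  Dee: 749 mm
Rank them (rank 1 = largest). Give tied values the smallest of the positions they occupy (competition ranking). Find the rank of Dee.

Sorted (descending): 890, 806, 749, 593, 593
The 2 values of 593 occupy positions 4–5 → each gets rank 4.
Dee has value 749 mm → rank 3.

3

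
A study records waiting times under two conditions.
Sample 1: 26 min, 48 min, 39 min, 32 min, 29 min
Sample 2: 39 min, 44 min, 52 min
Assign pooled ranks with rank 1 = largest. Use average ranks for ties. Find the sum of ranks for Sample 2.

8.5

Sorted (descending): 52, 48, 44, 39, 39, 32, 29, 26
The 2 values of 39 occupy positions 4–5 → average rank (4+5)/2 = 4.5.
Sample 2 values → pooled ranks: 39→4.5, 44→3, 52→1
Rank sum = 4.5 + 3 + 1 = 8.5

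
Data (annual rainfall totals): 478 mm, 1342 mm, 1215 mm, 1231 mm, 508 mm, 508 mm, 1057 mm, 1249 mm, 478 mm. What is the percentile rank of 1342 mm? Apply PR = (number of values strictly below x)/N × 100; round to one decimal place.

N = 9.
Strictly below 1342: 8. Equal to 1342: 1.
PR = 8/9 × 100 = 88.9

88.9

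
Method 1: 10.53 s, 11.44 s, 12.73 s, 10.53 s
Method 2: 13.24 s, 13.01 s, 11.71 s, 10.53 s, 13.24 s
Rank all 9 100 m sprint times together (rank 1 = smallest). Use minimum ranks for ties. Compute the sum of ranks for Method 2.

29

Sorted (ascending): 10.53, 10.53, 10.53, 11.44, 11.71, 12.73, 13.01, 13.24, 13.24
The 3 values of 10.53 occupy positions 1–3 → each gets rank 1.
The 2 values of 13.24 occupy positions 8–9 → each gets rank 8.
Method 2 values → pooled ranks: 13.24→8, 13.01→7, 11.71→5, 10.53→1, 13.24→8
Rank sum = 8 + 7 + 5 + 1 + 8 = 29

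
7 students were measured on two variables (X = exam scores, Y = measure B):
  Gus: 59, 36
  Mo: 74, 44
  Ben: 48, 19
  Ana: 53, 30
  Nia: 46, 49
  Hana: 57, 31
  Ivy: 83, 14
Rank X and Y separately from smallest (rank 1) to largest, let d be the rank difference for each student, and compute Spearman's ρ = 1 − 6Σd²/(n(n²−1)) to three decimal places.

Ranks of variable 1: 5, 6, 2, 3, 1, 4, 7
Ranks of variable 2: 5, 6, 2, 3, 7, 4, 1
d = r₁ − r₂: 0, 0, 0, 0, -6, 0, 6
d²: 0, 0, 0, 0, 36, 0, 36; Σd² = 72
ρ = 1 − 6·72/(7·48) = 1 − 432/336 = -0.286

-0.286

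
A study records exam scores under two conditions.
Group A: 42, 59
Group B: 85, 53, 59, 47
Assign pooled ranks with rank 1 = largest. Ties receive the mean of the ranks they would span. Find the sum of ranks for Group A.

Sorted (descending): 85, 59, 59, 53, 47, 42
The 2 values of 59 occupy positions 2–3 → average rank (2+3)/2 = 2.5.
Group A values → pooled ranks: 42→6, 59→2.5
Rank sum = 6 + 2.5 = 8.5

8.5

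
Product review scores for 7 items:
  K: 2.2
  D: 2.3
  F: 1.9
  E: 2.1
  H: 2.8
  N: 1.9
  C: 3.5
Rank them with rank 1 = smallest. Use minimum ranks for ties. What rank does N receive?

Sorted (ascending): 1.9, 1.9, 2.1, 2.2, 2.3, 2.8, 3.5
The 2 values of 1.9 occupy positions 1–2 → each gets rank 1.
N has value 1.9 → rank 1.

1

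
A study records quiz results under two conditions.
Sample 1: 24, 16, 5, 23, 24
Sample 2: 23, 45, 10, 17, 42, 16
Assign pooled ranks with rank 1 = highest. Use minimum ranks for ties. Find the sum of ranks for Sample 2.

33

Sorted (descending): 45, 42, 24, 24, 23, 23, 17, 16, 16, 10, 5
The 2 values of 24 occupy positions 3–4 → each gets rank 3.
The 2 values of 23 occupy positions 5–6 → each gets rank 5.
The 2 values of 16 occupy positions 8–9 → each gets rank 8.
Sample 2 values → pooled ranks: 23→5, 45→1, 10→10, 17→7, 42→2, 16→8
Rank sum = 5 + 1 + 10 + 7 + 2 + 8 = 33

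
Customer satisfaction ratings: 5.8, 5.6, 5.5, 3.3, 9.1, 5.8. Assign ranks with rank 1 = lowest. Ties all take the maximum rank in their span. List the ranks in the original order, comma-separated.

5, 3, 2, 1, 6, 5

Sorted (ascending): 3.3, 5.5, 5.6, 5.8, 5.8, 9.1
The 2 values of 5.8 occupy positions 4–5 → each gets rank 5.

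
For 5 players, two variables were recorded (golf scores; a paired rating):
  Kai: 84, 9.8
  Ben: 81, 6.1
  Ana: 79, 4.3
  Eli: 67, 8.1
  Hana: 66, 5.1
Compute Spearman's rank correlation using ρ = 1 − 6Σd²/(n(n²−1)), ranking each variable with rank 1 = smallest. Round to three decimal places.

Ranks of variable 1: 5, 4, 3, 2, 1
Ranks of variable 2: 5, 3, 1, 4, 2
d = r₁ − r₂: 0, 1, 2, -2, -1
d²: 0, 1, 4, 4, 1; Σd² = 10
ρ = 1 − 6·10/(5·24) = 1 − 60/120 = 0.500

0.500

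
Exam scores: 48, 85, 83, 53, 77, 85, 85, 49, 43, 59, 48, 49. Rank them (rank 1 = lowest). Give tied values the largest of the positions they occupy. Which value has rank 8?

77

Sorted (ascending): 43, 48, 48, 49, 49, 53, 59, 77, 83, 85, 85, 85
The 2 values of 48 occupy positions 2–3 → each gets rank 3.
The 2 values of 49 occupy positions 4–5 → each gets rank 5.
The 3 values of 85 occupy positions 10–12 → each gets rank 12.
Rank 8 → value 77.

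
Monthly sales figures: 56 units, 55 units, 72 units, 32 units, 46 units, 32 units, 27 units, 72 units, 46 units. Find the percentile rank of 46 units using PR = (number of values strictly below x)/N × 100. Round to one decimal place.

N = 9.
Strictly below 46: 3. Equal to 46: 2.
PR = 3/9 × 100 = 33.3

33.3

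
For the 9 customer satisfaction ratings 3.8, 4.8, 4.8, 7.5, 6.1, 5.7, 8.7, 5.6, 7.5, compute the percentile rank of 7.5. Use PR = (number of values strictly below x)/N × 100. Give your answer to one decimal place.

N = 9.
Strictly below 7.5: 6. Equal to 7.5: 2.
PR = 6/9 × 100 = 66.7

66.7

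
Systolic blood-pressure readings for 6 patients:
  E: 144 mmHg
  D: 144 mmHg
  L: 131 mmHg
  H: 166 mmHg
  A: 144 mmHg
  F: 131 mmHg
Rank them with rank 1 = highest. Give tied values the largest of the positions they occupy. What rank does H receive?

1

Sorted (descending): 166, 144, 144, 144, 131, 131
The 3 values of 144 occupy positions 2–4 → each gets rank 4.
The 2 values of 131 occupy positions 5–6 → each gets rank 6.
H has value 166 mmHg → rank 1.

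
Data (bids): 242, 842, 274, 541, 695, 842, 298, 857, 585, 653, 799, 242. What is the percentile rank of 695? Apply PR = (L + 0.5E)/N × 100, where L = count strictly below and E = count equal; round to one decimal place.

62.5

N = 12.
Strictly below 695: 7. Equal to 695: 1.
PR = (7 + 0.5·1)/12 × 100 = 62.5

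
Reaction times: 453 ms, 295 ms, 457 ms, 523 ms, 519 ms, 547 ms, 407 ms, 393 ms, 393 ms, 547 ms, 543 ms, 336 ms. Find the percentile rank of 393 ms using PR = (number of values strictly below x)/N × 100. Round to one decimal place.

16.7

N = 12.
Strictly below 393: 2. Equal to 393: 2.
PR = 2/12 × 100 = 16.7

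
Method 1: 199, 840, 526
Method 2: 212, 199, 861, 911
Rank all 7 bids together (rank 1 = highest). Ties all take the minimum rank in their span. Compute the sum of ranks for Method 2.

Sorted (descending): 911, 861, 840, 526, 212, 199, 199
The 2 values of 199 occupy positions 6–7 → each gets rank 6.
Method 2 values → pooled ranks: 212→5, 199→6, 861→2, 911→1
Rank sum = 5 + 6 + 2 + 1 = 14

14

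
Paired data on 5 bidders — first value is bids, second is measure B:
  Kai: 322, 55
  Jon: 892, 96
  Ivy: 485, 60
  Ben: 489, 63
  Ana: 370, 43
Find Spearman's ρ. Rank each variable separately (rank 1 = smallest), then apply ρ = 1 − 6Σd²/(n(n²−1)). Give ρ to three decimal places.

Ranks of variable 1: 1, 5, 3, 4, 2
Ranks of variable 2: 2, 5, 3, 4, 1
d = r₁ − r₂: -1, 0, 0, 0, 1
d²: 1, 0, 0, 0, 1; Σd² = 2
ρ = 1 − 6·2/(5·24) = 1 − 12/120 = 0.900

0.900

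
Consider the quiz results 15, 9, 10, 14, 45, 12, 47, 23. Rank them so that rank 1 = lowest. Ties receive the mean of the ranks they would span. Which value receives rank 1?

Sorted (ascending): 9, 10, 12, 14, 15, 23, 45, 47
No ties — each value takes its position as its rank.
Rank 1 → value 9.

9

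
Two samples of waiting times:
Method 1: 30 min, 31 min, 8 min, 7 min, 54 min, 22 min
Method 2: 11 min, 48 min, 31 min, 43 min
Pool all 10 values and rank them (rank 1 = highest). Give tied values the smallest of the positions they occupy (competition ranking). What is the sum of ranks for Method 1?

Sorted (descending): 54, 48, 43, 31, 31, 30, 22, 11, 8, 7
The 2 values of 31 occupy positions 4–5 → each gets rank 4.
Method 1 values → pooled ranks: 30→6, 31→4, 8→9, 7→10, 54→1, 22→7
Rank sum = 6 + 4 + 9 + 10 + 1 + 7 = 37

37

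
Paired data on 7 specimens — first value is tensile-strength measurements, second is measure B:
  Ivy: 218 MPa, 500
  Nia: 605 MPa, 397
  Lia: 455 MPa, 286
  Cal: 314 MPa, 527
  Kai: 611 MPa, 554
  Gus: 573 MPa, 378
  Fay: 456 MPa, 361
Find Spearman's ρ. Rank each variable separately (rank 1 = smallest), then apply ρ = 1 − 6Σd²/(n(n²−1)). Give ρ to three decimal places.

0.143

Ranks of variable 1: 1, 6, 3, 2, 7, 5, 4
Ranks of variable 2: 5, 4, 1, 6, 7, 3, 2
d = r₁ − r₂: -4, 2, 2, -4, 0, 2, 2
d²: 16, 4, 4, 16, 0, 4, 4; Σd² = 48
ρ = 1 − 6·48/(7·48) = 1 − 288/336 = 0.143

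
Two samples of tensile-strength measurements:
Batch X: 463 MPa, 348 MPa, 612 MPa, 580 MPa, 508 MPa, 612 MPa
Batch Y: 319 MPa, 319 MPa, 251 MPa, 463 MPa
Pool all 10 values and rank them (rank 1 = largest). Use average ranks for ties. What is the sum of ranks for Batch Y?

Sorted (descending): 612, 612, 580, 508, 463, 463, 348, 319, 319, 251
The 2 values of 612 occupy positions 1–2 → average rank (1+2)/2 = 1.5.
The 2 values of 463 occupy positions 5–6 → average rank (5+6)/2 = 5.5.
The 2 values of 319 occupy positions 8–9 → average rank (8+9)/2 = 8.5.
Batch Y values → pooled ranks: 319→8.5, 319→8.5, 251→10, 463→5.5
Rank sum = 8.5 + 8.5 + 10 + 5.5 = 32.5

32.5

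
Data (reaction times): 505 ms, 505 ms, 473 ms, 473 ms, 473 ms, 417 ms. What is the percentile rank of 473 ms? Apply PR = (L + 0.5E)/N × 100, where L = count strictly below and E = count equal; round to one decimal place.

N = 6.
Strictly below 473: 1. Equal to 473: 3.
PR = (1 + 0.5·3)/6 × 100 = 41.7

41.7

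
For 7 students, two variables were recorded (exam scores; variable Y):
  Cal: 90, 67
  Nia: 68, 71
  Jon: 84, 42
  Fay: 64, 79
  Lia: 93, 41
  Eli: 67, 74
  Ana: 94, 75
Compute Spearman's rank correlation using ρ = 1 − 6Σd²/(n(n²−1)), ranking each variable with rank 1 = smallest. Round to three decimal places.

Ranks of variable 1: 5, 3, 4, 1, 6, 2, 7
Ranks of variable 2: 3, 4, 2, 7, 1, 5, 6
d = r₁ − r₂: 2, -1, 2, -6, 5, -3, 1
d²: 4, 1, 4, 36, 25, 9, 1; Σd² = 80
ρ = 1 − 6·80/(7·48) = 1 − 480/336 = -0.429

-0.429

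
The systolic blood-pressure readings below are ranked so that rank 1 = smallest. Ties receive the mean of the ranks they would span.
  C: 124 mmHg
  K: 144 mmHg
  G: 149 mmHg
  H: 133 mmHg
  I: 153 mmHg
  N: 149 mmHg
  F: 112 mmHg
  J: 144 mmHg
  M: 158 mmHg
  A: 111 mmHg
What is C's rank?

3

Sorted (ascending): 111, 112, 124, 133, 144, 144, 149, 149, 153, 158
The 2 values of 144 occupy positions 5–6 → average rank (5+6)/2 = 5.5.
The 2 values of 149 occupy positions 7–8 → average rank (7+8)/2 = 7.5.
C has value 124 mmHg → rank 3.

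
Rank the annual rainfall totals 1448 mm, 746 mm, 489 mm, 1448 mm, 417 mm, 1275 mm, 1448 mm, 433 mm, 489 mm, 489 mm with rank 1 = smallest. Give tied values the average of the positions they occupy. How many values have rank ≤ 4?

5

Sorted (ascending): 417, 433, 489, 489, 489, 746, 1275, 1448, 1448, 1448
The 3 values of 489 occupy positions 3–5 → average rank 4.
The 3 values of 1448 occupy positions 8–10 → average rank 9.
Ranks ≤ 4: {1, 2, 4, 4, 4} → 5 values.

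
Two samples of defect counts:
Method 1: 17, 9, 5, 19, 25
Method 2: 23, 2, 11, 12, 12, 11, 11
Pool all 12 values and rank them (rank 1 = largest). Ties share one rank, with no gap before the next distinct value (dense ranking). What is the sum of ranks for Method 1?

23

Sorted (descending): 25, 23, 19, 17, 12, 12, 11, 11, 11, 9, 5, 2
The 2 values of 12 share dense rank 5.
The 3 values of 11 share dense rank 6.
Remaining distinct values take the next consecutive integers.
Method 1 values → pooled ranks: 17→4, 9→7, 5→8, 19→3, 25→1
Rank sum = 4 + 7 + 8 + 3 + 1 = 23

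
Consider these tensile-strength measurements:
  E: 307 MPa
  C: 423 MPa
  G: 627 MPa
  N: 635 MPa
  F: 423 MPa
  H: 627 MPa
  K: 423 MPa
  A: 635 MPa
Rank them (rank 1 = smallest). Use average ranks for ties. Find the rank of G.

Sorted (ascending): 307, 423, 423, 423, 627, 627, 635, 635
The 3 values of 423 occupy positions 2–4 → average rank 3.
The 2 values of 627 occupy positions 5–6 → average rank (5+6)/2 = 5.5.
The 2 values of 635 occupy positions 7–8 → average rank (7+8)/2 = 7.5.
G has value 627 MPa → rank 5.5.

5.5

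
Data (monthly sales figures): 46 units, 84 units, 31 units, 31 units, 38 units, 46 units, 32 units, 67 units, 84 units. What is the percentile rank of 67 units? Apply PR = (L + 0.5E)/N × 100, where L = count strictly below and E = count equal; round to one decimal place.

N = 9.
Strictly below 67: 6. Equal to 67: 1.
PR = (6 + 0.5·1)/9 × 100 = 72.2

72.2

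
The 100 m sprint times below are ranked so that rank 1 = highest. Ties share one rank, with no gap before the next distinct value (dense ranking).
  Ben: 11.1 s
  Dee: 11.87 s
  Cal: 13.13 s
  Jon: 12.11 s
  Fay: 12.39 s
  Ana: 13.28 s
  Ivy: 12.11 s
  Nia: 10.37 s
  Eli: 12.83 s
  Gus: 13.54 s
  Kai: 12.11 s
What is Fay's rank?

5

Sorted (descending): 13.54, 13.28, 13.13, 12.83, 12.39, 12.11, 12.11, 12.11, 11.87, 11.1, 10.37
The 3 values of 12.11 share dense rank 6.
Remaining distinct values take the next consecutive integers.
Fay has value 12.39 s → rank 5.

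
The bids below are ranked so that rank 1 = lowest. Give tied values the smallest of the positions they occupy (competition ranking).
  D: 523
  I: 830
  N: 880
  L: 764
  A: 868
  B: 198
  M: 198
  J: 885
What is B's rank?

1

Sorted (ascending): 198, 198, 523, 764, 830, 868, 880, 885
The 2 values of 198 occupy positions 1–2 → each gets rank 1.
B has value 198 → rank 1.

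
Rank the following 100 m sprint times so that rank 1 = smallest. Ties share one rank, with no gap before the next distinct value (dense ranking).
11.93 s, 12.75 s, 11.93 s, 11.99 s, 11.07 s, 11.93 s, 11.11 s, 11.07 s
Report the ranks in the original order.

3, 5, 3, 4, 1, 3, 2, 1

Sorted (ascending): 11.07, 11.07, 11.11, 11.93, 11.93, 11.93, 11.99, 12.75
The 2 values of 11.07 share dense rank 1.
The 3 values of 11.93 share dense rank 3.
Remaining distinct values take the next consecutive integers.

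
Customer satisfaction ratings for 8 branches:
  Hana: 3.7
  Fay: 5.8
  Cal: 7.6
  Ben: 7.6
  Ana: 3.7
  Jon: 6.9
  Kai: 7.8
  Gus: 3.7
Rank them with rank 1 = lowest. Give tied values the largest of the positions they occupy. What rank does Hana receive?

3

Sorted (ascending): 3.7, 3.7, 3.7, 5.8, 6.9, 7.6, 7.6, 7.8
The 3 values of 3.7 occupy positions 1–3 → each gets rank 3.
The 2 values of 7.6 occupy positions 6–7 → each gets rank 7.
Hana has value 3.7 → rank 3.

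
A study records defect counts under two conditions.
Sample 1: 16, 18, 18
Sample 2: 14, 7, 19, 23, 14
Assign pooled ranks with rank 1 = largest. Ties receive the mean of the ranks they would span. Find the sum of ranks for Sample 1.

Sorted (descending): 23, 19, 18, 18, 16, 14, 14, 7
The 2 values of 18 occupy positions 3–4 → average rank (3+4)/2 = 3.5.
The 2 values of 14 occupy positions 6–7 → average rank (6+7)/2 = 6.5.
Sample 1 values → pooled ranks: 16→5, 18→3.5, 18→3.5
Rank sum = 5 + 3.5 + 3.5 = 12

12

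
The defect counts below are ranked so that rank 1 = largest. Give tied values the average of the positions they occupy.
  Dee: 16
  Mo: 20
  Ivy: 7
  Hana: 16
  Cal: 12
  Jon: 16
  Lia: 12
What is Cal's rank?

5.5

Sorted (descending): 20, 16, 16, 16, 12, 12, 7
The 3 values of 16 occupy positions 2–4 → average rank 3.
The 2 values of 12 occupy positions 5–6 → average rank (5+6)/2 = 5.5.
Cal has value 12 → rank 5.5.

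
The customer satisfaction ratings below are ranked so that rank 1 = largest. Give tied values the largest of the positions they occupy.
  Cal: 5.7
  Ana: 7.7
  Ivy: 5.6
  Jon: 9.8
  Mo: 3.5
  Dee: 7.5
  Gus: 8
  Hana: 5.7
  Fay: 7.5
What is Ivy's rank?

8

Sorted (descending): 9.8, 8, 7.7, 7.5, 7.5, 5.7, 5.7, 5.6, 3.5
The 2 values of 7.5 occupy positions 4–5 → each gets rank 5.
The 2 values of 5.7 occupy positions 6–7 → each gets rank 7.
Ivy has value 5.6 → rank 8.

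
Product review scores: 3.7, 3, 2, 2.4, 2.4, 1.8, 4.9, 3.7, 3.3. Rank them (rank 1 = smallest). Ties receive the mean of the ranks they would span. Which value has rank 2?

2

Sorted (ascending): 1.8, 2, 2.4, 2.4, 3, 3.3, 3.7, 3.7, 4.9
The 2 values of 2.4 occupy positions 3–4 → average rank (3+4)/2 = 3.5.
The 2 values of 3.7 occupy positions 7–8 → average rank (7+8)/2 = 7.5.
Rank 2 → value 2.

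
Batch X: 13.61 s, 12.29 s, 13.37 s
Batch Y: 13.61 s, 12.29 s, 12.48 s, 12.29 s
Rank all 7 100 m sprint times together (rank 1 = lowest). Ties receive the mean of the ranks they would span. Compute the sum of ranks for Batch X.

Sorted (ascending): 12.29, 12.29, 12.29, 12.48, 13.37, 13.61, 13.61
The 3 values of 12.29 occupy positions 1–3 → average rank 2.
The 2 values of 13.61 occupy positions 6–7 → average rank (6+7)/2 = 6.5.
Batch X values → pooled ranks: 13.61→6.5, 12.29→2, 13.37→5
Rank sum = 6.5 + 2 + 5 = 13.5

13.5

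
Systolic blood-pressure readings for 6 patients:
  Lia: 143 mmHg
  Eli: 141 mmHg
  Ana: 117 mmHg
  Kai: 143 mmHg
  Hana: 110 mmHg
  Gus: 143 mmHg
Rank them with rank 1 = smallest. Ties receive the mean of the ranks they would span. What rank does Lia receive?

Sorted (ascending): 110, 117, 141, 143, 143, 143
The 3 values of 143 occupy positions 4–6 → average rank 5.
Lia has value 143 mmHg → rank 5.

5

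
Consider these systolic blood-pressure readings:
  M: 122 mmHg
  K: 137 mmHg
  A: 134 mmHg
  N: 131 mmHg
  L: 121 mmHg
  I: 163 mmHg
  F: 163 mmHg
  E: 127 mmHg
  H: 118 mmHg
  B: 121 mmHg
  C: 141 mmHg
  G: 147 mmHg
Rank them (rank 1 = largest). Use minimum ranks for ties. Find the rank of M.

Sorted (descending): 163, 163, 147, 141, 137, 134, 131, 127, 122, 121, 121, 118
The 2 values of 163 occupy positions 1–2 → each gets rank 1.
The 2 values of 121 occupy positions 10–11 → each gets rank 10.
M has value 122 mmHg → rank 9.

9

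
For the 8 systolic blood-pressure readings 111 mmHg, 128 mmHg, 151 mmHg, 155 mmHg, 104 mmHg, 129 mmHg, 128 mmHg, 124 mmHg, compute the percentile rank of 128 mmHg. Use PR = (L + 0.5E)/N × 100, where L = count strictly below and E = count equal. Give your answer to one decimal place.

N = 8.
Strictly below 128: 3. Equal to 128: 2.
PR = (3 + 0.5·2)/8 × 100 = 50.0

50.0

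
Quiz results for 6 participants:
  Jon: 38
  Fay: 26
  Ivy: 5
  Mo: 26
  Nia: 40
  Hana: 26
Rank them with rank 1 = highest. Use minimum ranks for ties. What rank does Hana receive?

3

Sorted (descending): 40, 38, 26, 26, 26, 5
The 3 values of 26 occupy positions 3–5 → each gets rank 3.
Hana has value 26 → rank 3.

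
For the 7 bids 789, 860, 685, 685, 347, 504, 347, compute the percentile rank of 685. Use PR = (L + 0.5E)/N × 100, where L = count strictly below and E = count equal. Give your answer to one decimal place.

N = 7.
Strictly below 685: 3. Equal to 685: 2.
PR = (3 + 0.5·2)/7 × 100 = 57.1

57.1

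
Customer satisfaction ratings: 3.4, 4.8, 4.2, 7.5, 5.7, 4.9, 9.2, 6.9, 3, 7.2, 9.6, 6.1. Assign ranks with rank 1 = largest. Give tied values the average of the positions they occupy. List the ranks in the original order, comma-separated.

Sorted (descending): 9.6, 9.2, 7.5, 7.2, 6.9, 6.1, 5.7, 4.9, 4.8, 4.2, 3.4, 3
No ties — each value takes its position as its rank.

11, 9, 10, 3, 7, 8, 2, 5, 12, 4, 1, 6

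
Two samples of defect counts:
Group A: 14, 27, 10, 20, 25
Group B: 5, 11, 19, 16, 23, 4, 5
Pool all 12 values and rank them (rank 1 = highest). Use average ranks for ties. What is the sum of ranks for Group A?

23

Sorted (descending): 27, 25, 23, 20, 19, 16, 14, 11, 10, 5, 5, 4
The 2 values of 5 occupy positions 10–11 → average rank (10+11)/2 = 10.5.
Group A values → pooled ranks: 14→7, 27→1, 10→9, 20→4, 25→2
Rank sum = 7 + 1 + 9 + 4 + 2 = 23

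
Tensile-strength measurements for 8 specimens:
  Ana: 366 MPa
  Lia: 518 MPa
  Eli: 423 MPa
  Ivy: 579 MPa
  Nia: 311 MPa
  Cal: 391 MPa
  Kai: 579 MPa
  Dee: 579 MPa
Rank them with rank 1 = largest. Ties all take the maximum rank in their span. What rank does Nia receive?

Sorted (descending): 579, 579, 579, 518, 423, 391, 366, 311
The 3 values of 579 occupy positions 1–3 → each gets rank 3.
Nia has value 311 MPa → rank 8.

8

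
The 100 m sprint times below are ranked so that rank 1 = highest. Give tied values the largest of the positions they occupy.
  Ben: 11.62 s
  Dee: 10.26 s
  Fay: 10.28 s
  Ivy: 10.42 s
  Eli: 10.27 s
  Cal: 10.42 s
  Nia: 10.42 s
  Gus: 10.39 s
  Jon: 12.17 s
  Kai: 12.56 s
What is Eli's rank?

Sorted (descending): 12.56, 12.17, 11.62, 10.42, 10.42, 10.42, 10.39, 10.28, 10.27, 10.26
The 3 values of 10.42 occupy positions 4–6 → each gets rank 6.
Eli has value 10.27 s → rank 9.

9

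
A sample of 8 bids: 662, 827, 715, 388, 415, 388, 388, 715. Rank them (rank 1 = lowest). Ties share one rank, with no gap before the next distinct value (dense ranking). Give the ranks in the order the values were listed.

Sorted (ascending): 388, 388, 388, 415, 662, 715, 715, 827
The 3 values of 388 share dense rank 1.
The 2 values of 715 share dense rank 4.
Remaining distinct values take the next consecutive integers.

3, 5, 4, 1, 2, 1, 1, 4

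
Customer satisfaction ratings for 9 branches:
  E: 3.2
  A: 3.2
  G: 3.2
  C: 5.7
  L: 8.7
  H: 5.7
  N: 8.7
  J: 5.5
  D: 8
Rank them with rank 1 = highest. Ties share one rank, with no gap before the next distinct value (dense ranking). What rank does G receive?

5

Sorted (descending): 8.7, 8.7, 8, 5.7, 5.7, 5.5, 3.2, 3.2, 3.2
The 2 values of 8.7 share dense rank 1.
The 2 values of 5.7 share dense rank 3.
The 3 values of 3.2 share dense rank 5.
Remaining distinct values take the next consecutive integers.
G has value 3.2 → rank 5.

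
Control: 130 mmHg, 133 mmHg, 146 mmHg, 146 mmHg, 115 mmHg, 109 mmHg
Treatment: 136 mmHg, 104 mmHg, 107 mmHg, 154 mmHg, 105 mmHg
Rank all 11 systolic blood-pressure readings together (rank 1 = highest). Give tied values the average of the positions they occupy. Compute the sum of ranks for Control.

31

Sorted (descending): 154, 146, 146, 136, 133, 130, 115, 109, 107, 105, 104
The 2 values of 146 occupy positions 2–3 → average rank (2+3)/2 = 2.5.
Control values → pooled ranks: 130→6, 133→5, 146→2.5, 146→2.5, 115→7, 109→8
Rank sum = 6 + 5 + 2.5 + 2.5 + 7 + 8 = 31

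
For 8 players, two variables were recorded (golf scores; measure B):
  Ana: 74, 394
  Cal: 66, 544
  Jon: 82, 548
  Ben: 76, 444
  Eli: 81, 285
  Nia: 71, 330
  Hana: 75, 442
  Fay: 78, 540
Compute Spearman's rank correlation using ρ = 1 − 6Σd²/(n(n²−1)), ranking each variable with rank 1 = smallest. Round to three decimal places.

Ranks of variable 1: 3, 1, 8, 5, 7, 2, 4, 6
Ranks of variable 2: 3, 7, 8, 5, 1, 2, 4, 6
d = r₁ − r₂: 0, -6, 0, 0, 6, 0, 0, 0
d²: 0, 36, 0, 0, 36, 0, 0, 0; Σd² = 72
ρ = 1 − 6·72/(8·63) = 1 − 432/504 = 0.143

0.143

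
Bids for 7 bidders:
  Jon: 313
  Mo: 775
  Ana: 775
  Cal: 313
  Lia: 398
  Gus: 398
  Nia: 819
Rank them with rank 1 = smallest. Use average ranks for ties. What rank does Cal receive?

Sorted (ascending): 313, 313, 398, 398, 775, 775, 819
The 2 values of 313 occupy positions 1–2 → average rank (1+2)/2 = 1.5.
The 2 values of 398 occupy positions 3–4 → average rank (3+4)/2 = 3.5.
The 2 values of 775 occupy positions 5–6 → average rank (5+6)/2 = 5.5.
Cal has value 313 → rank 1.5.

1.5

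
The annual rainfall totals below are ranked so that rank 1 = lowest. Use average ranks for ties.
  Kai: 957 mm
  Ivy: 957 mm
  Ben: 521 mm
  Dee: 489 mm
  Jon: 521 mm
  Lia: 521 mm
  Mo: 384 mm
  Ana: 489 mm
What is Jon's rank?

5

Sorted (ascending): 384, 489, 489, 521, 521, 521, 957, 957
The 2 values of 489 occupy positions 2–3 → average rank (2+3)/2 = 2.5.
The 3 values of 521 occupy positions 4–6 → average rank 5.
The 2 values of 957 occupy positions 7–8 → average rank (7+8)/2 = 7.5.
Jon has value 521 mm → rank 5.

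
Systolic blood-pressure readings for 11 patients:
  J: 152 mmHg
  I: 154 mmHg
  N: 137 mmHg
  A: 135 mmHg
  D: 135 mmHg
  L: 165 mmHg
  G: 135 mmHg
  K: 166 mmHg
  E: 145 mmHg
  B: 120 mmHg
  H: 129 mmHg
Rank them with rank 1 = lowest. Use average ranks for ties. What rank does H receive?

2

Sorted (ascending): 120, 129, 135, 135, 135, 137, 145, 152, 154, 165, 166
The 3 values of 135 occupy positions 3–5 → average rank 4.
H has value 129 mmHg → rank 2.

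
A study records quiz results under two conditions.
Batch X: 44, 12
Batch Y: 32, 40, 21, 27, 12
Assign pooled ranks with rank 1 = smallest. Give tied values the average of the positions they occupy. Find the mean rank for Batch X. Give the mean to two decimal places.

4.25

Sorted (ascending): 12, 12, 21, 27, 32, 40, 44
The 2 values of 12 occupy positions 1–2 → average rank (1+2)/2 = 1.5.
Batch X values → pooled ranks: 44→7, 12→1.5
Mean rank = (7 + 1.5) / 2 = 4.25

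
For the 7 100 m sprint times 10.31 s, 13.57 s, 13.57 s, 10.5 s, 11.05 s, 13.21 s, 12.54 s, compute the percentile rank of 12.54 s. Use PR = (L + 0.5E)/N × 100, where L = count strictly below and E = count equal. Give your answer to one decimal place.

N = 7.
Strictly below 12.54: 3. Equal to 12.54: 1.
PR = (3 + 0.5·1)/7 × 100 = 50.0

50.0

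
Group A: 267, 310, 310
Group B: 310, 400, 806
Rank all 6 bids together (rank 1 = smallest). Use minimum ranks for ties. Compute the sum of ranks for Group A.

5

Sorted (ascending): 267, 310, 310, 310, 400, 806
The 3 values of 310 occupy positions 2–4 → each gets rank 2.
Group A values → pooled ranks: 267→1, 310→2, 310→2
Rank sum = 1 + 2 + 2 = 5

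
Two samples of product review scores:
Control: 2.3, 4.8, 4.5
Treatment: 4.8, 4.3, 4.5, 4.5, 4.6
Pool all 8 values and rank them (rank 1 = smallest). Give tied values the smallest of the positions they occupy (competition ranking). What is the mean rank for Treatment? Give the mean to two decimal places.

Sorted (ascending): 2.3, 4.3, 4.5, 4.5, 4.5, 4.6, 4.8, 4.8
The 3 values of 4.5 occupy positions 3–5 → each gets rank 3.
The 2 values of 4.8 occupy positions 7–8 → each gets rank 7.
Treatment values → pooled ranks: 4.8→7, 4.3→2, 4.5→3, 4.5→3, 4.6→6
Mean rank = (7 + 2 + 3 + 3 + 6) / 5 = 4.20

4.20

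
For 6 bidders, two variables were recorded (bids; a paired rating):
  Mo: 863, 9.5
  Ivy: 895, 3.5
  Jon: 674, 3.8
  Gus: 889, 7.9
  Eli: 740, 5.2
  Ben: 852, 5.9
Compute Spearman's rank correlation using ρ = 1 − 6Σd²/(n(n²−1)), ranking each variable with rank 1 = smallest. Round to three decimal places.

Ranks of variable 1: 4, 6, 1, 5, 2, 3
Ranks of variable 2: 6, 1, 2, 5, 3, 4
d = r₁ − r₂: -2, 5, -1, 0, -1, -1
d²: 4, 25, 1, 0, 1, 1; Σd² = 32
ρ = 1 − 6·32/(6·35) = 1 − 192/210 = 0.086

0.086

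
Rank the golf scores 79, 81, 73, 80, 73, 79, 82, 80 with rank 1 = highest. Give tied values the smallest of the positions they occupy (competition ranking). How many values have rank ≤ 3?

4

Sorted (descending): 82, 81, 80, 80, 79, 79, 73, 73
The 2 values of 80 occupy positions 3–4 → each gets rank 3.
The 2 values of 79 occupy positions 5–6 → each gets rank 5.
The 2 values of 73 occupy positions 7–8 → each gets rank 7.
Ranks ≤ 3: {1, 2, 3, 3} → 4 values.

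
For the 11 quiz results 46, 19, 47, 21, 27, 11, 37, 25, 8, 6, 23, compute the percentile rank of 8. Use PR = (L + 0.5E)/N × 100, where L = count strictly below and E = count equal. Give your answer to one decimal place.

N = 11.
Strictly below 8: 1. Equal to 8: 1.
PR = (1 + 0.5·1)/11 × 100 = 13.6

13.6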